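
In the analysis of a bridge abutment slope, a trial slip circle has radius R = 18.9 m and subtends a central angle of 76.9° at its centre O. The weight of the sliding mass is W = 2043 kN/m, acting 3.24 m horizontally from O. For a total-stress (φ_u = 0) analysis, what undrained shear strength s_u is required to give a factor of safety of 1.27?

s_u = 17.5 kPa

FS = s_u·L_a·R / (W·d), so s_u = FS·W·d / (L_a·R).
Arc length L_a = R·θ = 18.9·(76.9°·π/180) = 18.9·1.3422 = 25.37 m
s_u = 1.27·2043·3.24 / (25.37·18.9) = 8406.5 / 479.43 = 17.53 kPa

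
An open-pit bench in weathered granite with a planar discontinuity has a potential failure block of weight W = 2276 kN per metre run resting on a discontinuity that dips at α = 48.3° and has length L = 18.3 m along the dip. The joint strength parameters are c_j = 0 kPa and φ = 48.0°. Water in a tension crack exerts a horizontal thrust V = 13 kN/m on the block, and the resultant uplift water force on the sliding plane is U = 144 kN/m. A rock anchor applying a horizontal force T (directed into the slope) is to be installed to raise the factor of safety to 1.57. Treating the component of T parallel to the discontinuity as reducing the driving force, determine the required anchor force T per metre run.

T = 625 kN/m

Resolving forces along and normal to the sliding plane, with the horizontal anchor force T adding T·sinα to the effective normal force and T·cosα acting up the plane against the driving force:
FS = [c_jL + (W cosα − U − V sinα + T sinα) tanφ] / [W sinα + V cosα − T cosα]
Without the anchor: N' = 1360.4 kN/m, driving T_d = 1708.0 kN/m, resisting R = 0·18.3 + 1360.4·tan48.0° = 1510.8 kN/m, FS = 0.88.
Setting FS = 1.57 and solving for T:
1.57·(1708.0 − T cos48.3°) = 1510.8 + T sin48.3°·tan48.0°
T·(sin48.3°·tan48.0° + 1.57·cos48.3°) = 1.57·1708.0 − 1510.8
T·(0.7466·1.1106 + 1.57·0.6652) = 2681.6 − 1510.8 = 1170.7
T·1.8736 = 1170.7
T = 624.8 kN/m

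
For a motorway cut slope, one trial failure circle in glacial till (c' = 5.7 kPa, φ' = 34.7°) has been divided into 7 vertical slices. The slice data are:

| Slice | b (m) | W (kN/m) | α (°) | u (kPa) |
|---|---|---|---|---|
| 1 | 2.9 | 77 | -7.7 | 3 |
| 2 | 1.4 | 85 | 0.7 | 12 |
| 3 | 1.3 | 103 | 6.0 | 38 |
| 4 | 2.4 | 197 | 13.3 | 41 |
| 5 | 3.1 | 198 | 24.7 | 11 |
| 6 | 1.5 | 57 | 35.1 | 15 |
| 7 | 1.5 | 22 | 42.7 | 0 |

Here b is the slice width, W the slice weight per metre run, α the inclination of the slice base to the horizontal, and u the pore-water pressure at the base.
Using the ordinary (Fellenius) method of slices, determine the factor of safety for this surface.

FS = 2.28

Ordinary method of slices: FS = Σ[c'·Δl_i + (W_i cosα_i − u_i·Δl_i)·tanφ'] / Σ W_i sinα_i, with Δl_i = b_i / cosα_i.
Slice 1: Δl = 2.9/cos(-7.7°) = 2.926 m; N'_1 = 77·cos(-7.7°) − 3·2.926 = 67.5; c'Δl = 16.68; W sinα = -10.3
Slice 2: Δl = 1.4/cos0.7° = 1.400 m; N'_2 = 85·cos0.7° − 12·1.400 = 68.2; c'Δl = 7.98; W sinα = 1.0
Slice 3: Δl = 1.3/cos6.0° = 1.307 m; N'_3 = 103·cos6.0° − 38·1.307 = 52.8; c'Δl = 7.45; W sinα = 10.8
Slice 4: Δl = 2.4/cos13.3° = 2.466 m; N'_4 = 197·cos13.3° − 41·2.466 = 90.6; c'Δl = 14.06; W sinα = 45.3
Slice 5: Δl = 3.1/cos24.7° = 3.412 m; N'_5 = 198·cos24.7° − 11·3.412 = 142.4; c'Δl = 19.45; W sinα = 82.7
Slice 6: Δl = 1.5/cos35.1° = 1.833 m; N'_6 = 57·cos35.1° − 15·1.833 = 19.1; c'Δl = 10.45; W sinα = 32.8
Slice 7: Δl = 1.5/cos42.7° = 2.041 m; N'_7 = 22·cos42.7° − 0·2.041 = 16.2; c'Δl = 11.63; W sinα = 14.9
Σc'Δl = 87.7 kN/m; ΣN' = 456.7 kN/m; ΣW sinα = 177.2 kN/m
Resisting = 87.7 + 456.7·tan34.7° = 87.7 + 316.3 = 404.0 kN/m
FS = 404.0 / 177.2 = 2.279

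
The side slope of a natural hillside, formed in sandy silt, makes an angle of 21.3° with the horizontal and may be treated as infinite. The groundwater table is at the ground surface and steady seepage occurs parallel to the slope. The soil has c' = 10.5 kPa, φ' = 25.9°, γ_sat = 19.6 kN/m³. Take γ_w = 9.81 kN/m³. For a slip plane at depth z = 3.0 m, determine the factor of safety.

FS = 1.15

With seepage parallel to the slope and the water table at the surface, the effective normal stress on the slip plane uses the buoyant unit weight γ' = γ_sat − γ_w while the driving shear stress uses γ_sat:
FS = [c' + γ' z cos²β tanφ'] / [γ_sat z sinβ cosβ]
γ' = 19.6 − 9.81 = 9.79 kN/m³
Numerator = 10.5 + 9.79·3.0·cos²21.3°·tan25.9° = 10.5 + 9.79·3.0·0.8680·0.4856 = 22.880 kPa
Denominator = 19.6·3.0·sin21.3°·cos21.3° = 19.6·3.0·0.3633·0.9317 = 19.900 kPa
FS = 22.880 / 19.900 = 1.150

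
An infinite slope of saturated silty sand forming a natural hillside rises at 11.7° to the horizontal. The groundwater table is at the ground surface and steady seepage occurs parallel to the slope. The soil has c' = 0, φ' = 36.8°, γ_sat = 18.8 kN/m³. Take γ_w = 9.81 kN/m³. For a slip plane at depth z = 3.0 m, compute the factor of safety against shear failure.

With seepage parallel to the slope and the water table at the surface, the effective normal stress on the slip plane uses the buoyant unit weight γ' = γ_sat − γ_w while the driving shear stress uses γ_sat:
FS = [c' + γ' z cos²β tanφ'] / [γ_sat z sinβ cosβ]
(For c' = 0 this reduces to FS = (γ'/γ_sat)·tanφ'/tanβ.)
γ' = 18.8 − 9.81 = 8.99 kN/m³
Numerator = 0.0 + 8.99·3.0·cos²11.7°·tan36.8° = 0.0 + 8.99·3.0·0.9589·0.7481 = 19.346 kPa
Denominator = 18.8·3.0·sin11.7°·cos11.7° = 18.8·3.0·0.2028·0.9792 = 11.200 kPa
FS = 19.346 / 11.200 = 1.727

FS = 1.73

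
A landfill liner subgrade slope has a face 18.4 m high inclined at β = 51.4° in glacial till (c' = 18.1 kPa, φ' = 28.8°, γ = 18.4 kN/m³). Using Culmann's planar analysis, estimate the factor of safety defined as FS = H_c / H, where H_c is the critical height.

H_c = (4c'/γ) · sinβ cosφ' / [1 − cos(β − φ')]
    = (4·18.1/18.4) · sin51.4°·cos28.8° / [1 − cos22.6°]
    = 3.935 · 0.6849 / 0.0768 = 35.09 m
FS = H_c / H = 35.09 / 18.4 = 1.907

FS = 1.91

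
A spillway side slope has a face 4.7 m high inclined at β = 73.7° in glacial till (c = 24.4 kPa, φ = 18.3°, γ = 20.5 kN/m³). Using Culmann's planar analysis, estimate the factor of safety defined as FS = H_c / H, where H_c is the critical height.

H_c = (4c/γ) · sinβ cosφ / [1 − cos(β − φ)]
    = (4·24.4/20.5) · sin73.7°·cos18.3° / [1 − cos55.4°]
    = 4.761 · 0.9113 / 0.4322 = 10.04 m
FS = H_c / H = 10.04 / 4.7 = 2.136

FS = 2.14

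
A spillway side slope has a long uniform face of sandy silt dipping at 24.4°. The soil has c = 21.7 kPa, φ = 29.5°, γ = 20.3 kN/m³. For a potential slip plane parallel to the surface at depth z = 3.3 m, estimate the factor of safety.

FS = 2.11

For an infinite slope with a slip plane parallel to the surface (no pore pressure): FS = [c + γz cos²β tanφ] / [γz sinβ cosβ].
γz = 20.3·3.3 = 66.99 kN/m²
Numerator = 21.7 + 66.99·cos²24.4°·tan29.5° = 21.7 + 66.99·0.8293·0.5658 = 53.133 kPa
Denominator = 66.99·sin24.4°·cos24.4° = 66.99·0.4131·0.9107 = 25.202 kPa
FS = 53.133 / 25.202 = 2.108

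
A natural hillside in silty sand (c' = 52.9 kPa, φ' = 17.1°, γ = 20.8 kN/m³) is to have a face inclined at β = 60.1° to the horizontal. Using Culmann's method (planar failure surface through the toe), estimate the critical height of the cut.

Culmann's analysis gives the critical failure plane at α_cr = (β + φ')/2 = (60.1 + 17.1)/2 = 38.6°, and the critical height
H_c = (4c'/γ) · sinβ cosφ' / [1 − cos(β − φ')]
    = (4·52.9/20.8) · sin60.1°·cos17.1° / [1 − cos(43.0°)]
    = 10.173 · 0.8669·0.9558 / [1 − 0.7314]
    = 10.173 · 0.8286 / 0.2686
    = 31.38 m

H_c = 31.38 m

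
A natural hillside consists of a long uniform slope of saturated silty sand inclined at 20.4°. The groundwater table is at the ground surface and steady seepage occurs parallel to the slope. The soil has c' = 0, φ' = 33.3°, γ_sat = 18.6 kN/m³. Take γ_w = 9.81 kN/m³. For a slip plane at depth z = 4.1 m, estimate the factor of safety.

FS = 0.83

With seepage parallel to the slope and the water table at the surface, the effective normal stress on the slip plane uses the buoyant unit weight γ' = γ_sat − γ_w while the driving shear stress uses γ_sat:
FS = [c' + γ' z cos²β tanφ'] / [γ_sat z sinβ cosβ]
(For c' = 0 this reduces to FS = (γ'/γ_sat)·tanφ'/tanβ.)
γ' = 18.6 − 9.81 = 8.79 kN/m³
Numerator = 0.0 + 8.79·4.1·cos²20.4°·tan33.3° = 0.0 + 8.79·4.1·0.8785·0.6569 = 20.797 kPa
Denominator = 18.6·4.1·sin20.4°·cos20.4° = 18.6·4.1·0.3486·0.9373 = 24.915 kPa
FS = 20.797 / 24.915 = 0.835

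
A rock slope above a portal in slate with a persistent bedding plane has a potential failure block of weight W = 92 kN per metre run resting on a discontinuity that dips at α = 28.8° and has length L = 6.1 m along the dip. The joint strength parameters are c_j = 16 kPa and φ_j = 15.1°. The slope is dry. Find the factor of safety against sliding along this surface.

FS = 2.69

Resolving the block weight along and normal to the plane and applying the Mohr–Coulomb strength on the joint:
N' = W cosα = 92·cos28.8° = 80.6 kN/m
Driving force T = W sinα = 92·sin28.8° = 44.3 kN/m
Resisting force R = c_j·L + N'·tanφ_j = 16·6.1 + 80.6·tan15.1° = 97.6 + 21.8 = 119.4 kN/m
FS = R / T = 119.4 / 44.3 = 2.693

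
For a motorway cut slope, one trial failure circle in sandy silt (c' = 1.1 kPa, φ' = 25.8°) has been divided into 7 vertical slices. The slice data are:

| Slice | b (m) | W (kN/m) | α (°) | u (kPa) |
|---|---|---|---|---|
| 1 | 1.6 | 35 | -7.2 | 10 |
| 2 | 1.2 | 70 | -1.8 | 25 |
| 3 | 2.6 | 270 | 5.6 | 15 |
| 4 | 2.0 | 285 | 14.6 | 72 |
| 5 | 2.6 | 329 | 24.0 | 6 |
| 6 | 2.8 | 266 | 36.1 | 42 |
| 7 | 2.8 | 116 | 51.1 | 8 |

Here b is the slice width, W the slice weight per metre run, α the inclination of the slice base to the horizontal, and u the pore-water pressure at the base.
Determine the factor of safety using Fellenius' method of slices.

FS = 0.87

Ordinary method of slices: FS = Σ[c'·Δl_i + (W_i cosα_i − u_i·Δl_i)·tanφ'] / Σ W_i sinα_i, with Δl_i = b_i / cosα_i.
Slice 1: Δl = 1.6/cos(-7.2°) = 1.613 m; N'_1 = 35·cos(-7.2°) − 10·1.613 = 18.6; c'Δl = 1.77; W sinα = -4.4
Slice 2: Δl = 1.2/cos(-1.8°) = 1.201 m; N'_2 = 70·cos(-1.8°) − 25·1.201 = 40.0; c'Δl = 1.32; W sinα = -2.2
Slice 3: Δl = 2.6/cos5.6° = 2.612 m; N'_3 = 270·cos5.6° − 15·2.612 = 229.5; c'Δl = 2.87; W sinα = 26.3
Slice 4: Δl = 2.0/cos14.6° = 2.067 m; N'_4 = 285·cos14.6° − 72·2.067 = 127.0; c'Δl = 2.27; W sinα = 71.8
Slice 5: Δl = 2.6/cos24.0° = 2.846 m; N'_5 = 329·cos24.0° − 6·2.846 = 283.5; c'Δl = 3.13; W sinα = 133.8
Slice 6: Δl = 2.8/cos36.1° = 3.465 m; N'_6 = 266·cos36.1° − 42·3.465 = 69.4; c'Δl = 3.81; W sinα = 156.7
Slice 7: Δl = 2.8/cos51.1° = 4.459 m; N'_7 = 116·cos51.1° − 8·4.459 = 37.2; c'Δl = 4.90; W sinα = 90.3
Σc'Δl = 20.1 kN/m; ΣN' = 805.1 kN/m; ΣW sinα = 472.4 kN/m
Resisting = 20.1 + 805.1·tan25.8° = 20.1 + 389.2 = 409.3 kN/m
FS = 409.3 / 472.4 = 0.866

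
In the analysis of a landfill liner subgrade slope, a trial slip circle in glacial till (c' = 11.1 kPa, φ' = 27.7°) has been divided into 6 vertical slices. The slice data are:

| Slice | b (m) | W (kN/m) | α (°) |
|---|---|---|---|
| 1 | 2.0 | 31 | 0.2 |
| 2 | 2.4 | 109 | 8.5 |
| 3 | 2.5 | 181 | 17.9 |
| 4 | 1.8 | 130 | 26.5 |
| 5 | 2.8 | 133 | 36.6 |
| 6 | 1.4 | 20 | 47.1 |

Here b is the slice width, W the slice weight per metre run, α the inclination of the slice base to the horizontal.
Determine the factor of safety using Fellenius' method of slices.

FS = 2.01

Ordinary method of slices: FS = Σ[c'·Δl_i + (W_i cosα_i)·tanφ'] / Σ W_i sinα_i, with Δl_i = b_i / cosα_i.
Slice 1: Δl = 2.0/cos0.2° = 2.000 m; N'_1 = 31·cos0.2° = 31.0; c'Δl = 22.20; W sinα = 0.1
Slice 2: Δl = 2.4/cos8.5° = 2.427 m; N'_2 = 109·cos8.5° = 107.8; c'Δl = 26.94; W sinα = 16.1
Slice 3: Δl = 2.5/cos17.9° = 2.627 m; N'_3 = 181·cos17.9° = 172.2; c'Δl = 29.16; W sinα = 55.6
Slice 4: Δl = 1.8/cos26.5° = 2.011 m; N'_4 = 130·cos26.5° = 116.3; c'Δl = 22.33; W sinα = 58.0
Slice 5: Δl = 2.8/cos36.6° = 3.488 m; N'_5 = 133·cos36.6° = 106.8; c'Δl = 38.71; W sinα = 79.3
Slice 6: Δl = 1.4/cos47.1° = 2.057 m; N'_6 = 20·cos47.1° = 13.6; c'Δl = 22.83; W sinα = 14.7
Σc'Δl = 162.2 kN/m; ΣN' = 547.8 kN/m; ΣW sinα = 223.8 kN/m
Resisting = 162.2 + 547.8·tan27.7° = 162.2 + 287.6 = 449.8 kN/m
FS = 449.8 / 223.8 = 2.010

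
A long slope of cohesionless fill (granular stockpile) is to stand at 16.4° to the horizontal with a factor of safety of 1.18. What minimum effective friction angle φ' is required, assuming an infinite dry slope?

φ' = 19.2°

FS = tanφ'/tanβ ⇒ tanφ' = FS · tanβ = 1.18 · tan16.4° = 0.3473
φ' = arctan(0.3473) = 19.15°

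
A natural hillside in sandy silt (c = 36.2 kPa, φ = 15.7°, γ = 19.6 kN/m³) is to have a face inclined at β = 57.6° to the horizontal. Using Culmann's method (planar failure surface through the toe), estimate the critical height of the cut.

H_c = 23.49 m

Culmann's analysis gives the critical failure plane at α_cr = (β + φ)/2 = (57.6 + 15.7)/2 = 36.6°, and the critical height
H_c = (4c/γ) · sinβ cosφ / [1 − cos(β − φ)]
    = (4·36.2/19.6) · sin57.6°·cos15.7° / [1 − cos(41.9°)]
    = 7.388 · 0.8443·0.9627 / [1 − 0.7443]
    = 7.388 · 0.8128 / 0.2557
    = 23.49 m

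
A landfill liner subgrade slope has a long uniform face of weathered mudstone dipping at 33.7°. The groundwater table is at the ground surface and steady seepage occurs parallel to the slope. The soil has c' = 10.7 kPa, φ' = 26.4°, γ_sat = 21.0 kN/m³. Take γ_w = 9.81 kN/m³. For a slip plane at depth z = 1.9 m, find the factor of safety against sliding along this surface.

With seepage parallel to the slope and the water table at the surface, the effective normal stress on the slip plane uses the buoyant unit weight γ' = γ_sat − γ_w while the driving shear stress uses γ_sat:
FS = [c' + γ' z cos²β tanφ'] / [γ_sat z sinβ cosβ]
γ' = 21.0 − 9.81 = 11.19 kN/m³
Numerator = 10.7 + 11.19·1.9·cos²33.7°·tan26.4° = 10.7 + 11.19·1.9·0.6921·0.4964 = 18.005 kPa
Denominator = 21.0·1.9·sin33.7°·cos33.7° = 21.0·1.9·0.5548·0.8320 = 18.418 kPa
FS = 18.005 / 18.418 = 0.978

FS = 0.98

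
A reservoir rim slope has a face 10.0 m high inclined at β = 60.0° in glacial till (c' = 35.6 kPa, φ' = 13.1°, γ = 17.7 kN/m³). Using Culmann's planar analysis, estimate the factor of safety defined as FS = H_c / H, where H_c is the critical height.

H_c = (4c'/γ) · sinβ cosφ' / [1 − cos(β − φ')]
    = (4·35.6/17.7) · sin60.0°·cos13.1° / [1 − cos46.9°]
    = 8.045 · 0.8435 / 0.3167 = 21.43 m
FS = H_c / H = 21.43 / 10.0 = 2.143

FS = 2.14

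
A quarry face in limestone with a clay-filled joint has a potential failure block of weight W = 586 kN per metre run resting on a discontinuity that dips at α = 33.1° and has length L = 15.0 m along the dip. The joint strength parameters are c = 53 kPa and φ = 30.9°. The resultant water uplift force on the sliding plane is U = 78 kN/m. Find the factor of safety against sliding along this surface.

Resolving the block weight along and normal to the plane and applying the Mohr–Coulomb strength on the joint:
N' = W cosα − U = 586·cos33.1° − 78 = 412.9 kN/m
Driving force T = W sinα = 586·sin33.1° = 320.0 kN/m
Resisting force R = c·L + N'·tanφ = 53·15.0 + 412.9·tan30.9° = 795.0 + 247.1 = 1042.1 kN/m
FS = R / T = 1042.1 / 320.0 = 3.256

FS = 3.26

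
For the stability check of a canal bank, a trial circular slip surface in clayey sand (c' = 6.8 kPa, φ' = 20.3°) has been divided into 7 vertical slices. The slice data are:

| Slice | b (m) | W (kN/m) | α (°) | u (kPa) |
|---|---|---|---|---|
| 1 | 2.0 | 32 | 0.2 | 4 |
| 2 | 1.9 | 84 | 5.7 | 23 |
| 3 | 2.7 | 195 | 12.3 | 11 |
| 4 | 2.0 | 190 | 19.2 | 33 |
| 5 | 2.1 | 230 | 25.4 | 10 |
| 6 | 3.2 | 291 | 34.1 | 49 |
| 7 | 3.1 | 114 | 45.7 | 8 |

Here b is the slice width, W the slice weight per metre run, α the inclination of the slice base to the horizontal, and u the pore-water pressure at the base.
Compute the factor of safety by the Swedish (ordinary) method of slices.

Ordinary method of slices: FS = Σ[c'·Δl_i + (W_i cosα_i − u_i·Δl_i)·tanφ'] / Σ W_i sinα_i, with Δl_i = b_i / cosα_i.
Slice 1: Δl = 2.0/cos0.2° = 2.000 m; N'_1 = 32·cos0.2° − 4·2.000 = 24.0; c'Δl = 13.60; W sinα = 0.1
Slice 2: Δl = 1.9/cos5.7° = 1.909 m; N'_2 = 84·cos5.7° − 23·1.909 = 39.7; c'Δl = 12.98; W sinα = 8.3
Slice 3: Δl = 2.7/cos12.3° = 2.763 m; N'_3 = 195·cos12.3° − 11·2.763 = 160.1; c'Δl = 18.79; W sinα = 41.5
Slice 4: Δl = 2.0/cos19.2° = 2.118 m; N'_4 = 190·cos19.2° − 33·2.118 = 109.5; c'Δl = 14.40; W sinα = 62.5
Slice 5: Δl = 2.1/cos25.4° = 2.325 m; N'_5 = 230·cos25.4° − 10·2.325 = 184.5; c'Δl = 15.81; W sinα = 98.7
Slice 6: Δl = 3.2/cos34.1° = 3.864 m; N'_6 = 291·cos34.1° − 49·3.864 = 51.6; c'Δl = 26.28; W sinα = 163.1
Slice 7: Δl = 3.1/cos45.7° = 4.439 m; N'_7 = 114·cos45.7° − 8·4.439 = 44.1; c'Δl = 30.18; W sinα = 81.6
Σc'Δl = 132.0 kN/m; ΣN' = 613.6 kN/m; ΣW sinα = 455.9 kN/m
Resisting = 132.0 + 613.6·tan20.3° = 132.0 + 227.0 = 359.0 kN/m
FS = 359.0 / 455.9 = 0.788

FS = 0.79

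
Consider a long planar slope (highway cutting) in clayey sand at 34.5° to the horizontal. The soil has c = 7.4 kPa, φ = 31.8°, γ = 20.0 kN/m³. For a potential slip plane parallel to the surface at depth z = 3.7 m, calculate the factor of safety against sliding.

For an infinite slope with a slip plane parallel to the surface (no pore pressure): FS = [c + γz cos²β tanφ] / [γz sinβ cosβ].
γz = 20.0·3.7 = 74.00 kN/m²
Numerator = 7.4 + 74.00·cos²34.5°·tan31.8° = 7.4 + 74.00·0.6792·0.6200 = 38.562 kPa
Denominator = 74.00·sin34.5°·cos34.5° = 74.00·0.5664·0.8241 = 34.542 kPa
FS = 38.562 / 34.542 = 1.116

FS = 1.12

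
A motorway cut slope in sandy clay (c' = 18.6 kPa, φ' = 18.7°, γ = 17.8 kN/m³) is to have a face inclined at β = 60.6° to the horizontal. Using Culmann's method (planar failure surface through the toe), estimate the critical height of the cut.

H_c = 13.49 m

Culmann's analysis gives the critical failure plane at α_cr = (β + φ')/2 = (60.6 + 18.7)/2 = 39.6°, and the critical height
H_c = (4c'/γ) · sinβ cosφ' / [1 − cos(β − φ')]
    = (4·18.6/17.8) · sin60.6°·cos18.7° / [1 − cos(41.9°)]
    = 4.180 · 0.8712·0.9472 / [1 − 0.7443]
    = 4.180 · 0.8252 / 0.2557
    = 13.49 m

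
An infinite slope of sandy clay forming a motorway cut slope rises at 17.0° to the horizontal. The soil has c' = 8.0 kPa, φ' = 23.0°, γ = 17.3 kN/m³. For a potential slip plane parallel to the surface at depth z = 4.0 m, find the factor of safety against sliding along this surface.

FS = 1.80

For an infinite slope with a slip plane parallel to the surface (no pore pressure): FS = [c' + γz cos²β tanφ'] / [γz sinβ cosβ].
γz = 17.3·4.0 = 69.20 kN/m²
Numerator = 8.0 + 69.20·cos²17.0°·tan23.0° = 8.0 + 69.20·0.9145·0.4245 = 34.863 kPa
Denominator = 69.20·sin17.0°·cos17.0° = 69.20·0.2924·0.9563 = 19.348 kPa
FS = 34.863 / 19.348 = 1.802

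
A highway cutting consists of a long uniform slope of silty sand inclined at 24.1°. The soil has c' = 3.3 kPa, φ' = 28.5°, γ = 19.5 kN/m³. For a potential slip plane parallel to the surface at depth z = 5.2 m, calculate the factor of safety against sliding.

For an infinite slope with a slip plane parallel to the surface (no pore pressure): FS = [c' + γz cos²β tanφ'] / [γz sinβ cosβ].
γz = 19.5·5.2 = 101.40 kN/m²
Numerator = 3.3 + 101.40·cos²24.1°·tan28.5° = 3.3 + 101.40·0.8333·0.5430 = 49.176 kPa
Denominator = 101.40·sin24.1°·cos24.1° = 101.40·0.4083·0.9128 = 37.796 kPa
FS = 49.176 / 37.796 = 1.301

FS = 1.30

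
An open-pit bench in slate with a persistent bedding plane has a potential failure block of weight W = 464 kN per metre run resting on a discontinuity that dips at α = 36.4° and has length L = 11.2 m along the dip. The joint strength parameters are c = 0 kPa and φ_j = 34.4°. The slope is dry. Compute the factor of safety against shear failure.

Resolving the block weight along and normal to the plane and applying the Mohr–Coulomb strength on the joint:
N' = W cosα = 464·cos36.4° = 373.5 kN/m
Driving force T = W sinα = 464·sin36.4° = 275.3 kN/m
Resisting force R = c·L + N'·tanφ_j = 0·11.2 + 373.5·tan34.4° = 0.0 + 255.7 = 255.7 kN/m
FS = R / T = 255.7 / 275.3 = 0.929

FS = 0.93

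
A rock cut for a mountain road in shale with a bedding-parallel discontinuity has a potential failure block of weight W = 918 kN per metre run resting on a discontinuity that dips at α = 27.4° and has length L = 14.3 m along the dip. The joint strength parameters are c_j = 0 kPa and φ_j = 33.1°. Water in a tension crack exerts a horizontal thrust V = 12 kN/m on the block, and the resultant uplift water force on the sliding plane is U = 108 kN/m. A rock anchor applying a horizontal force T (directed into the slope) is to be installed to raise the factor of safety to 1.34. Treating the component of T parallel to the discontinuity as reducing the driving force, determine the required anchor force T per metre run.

T = 83 kN/m

Resolving forces along and normal to the sliding plane, with the horizontal anchor force T adding T·sinα to the effective normal force and T·cosα acting up the plane against the driving force:
FS = [c_jL + (W cosα − U − V sinα + T sinα) tanφ_j] / [W sinα + V cosα − T cosα]
Without the anchor: N' = 701.5 kN/m, driving T_d = 433.1 kN/m, resisting R = 0·14.3 + 701.5·tan33.1° = 457.3 kN/m, FS = 1.06.
Setting FS = 1.34 and solving for T:
1.34·(433.1 − T cos27.4°) = 457.3 + T sin27.4°·tan33.1°
T·(sin27.4°·tan33.1° + 1.34·cos27.4°) = 1.34·433.1 − 457.3
T·(0.4602·0.6519 + 1.34·0.8878) = 580.4 − 457.3 = 123.1
T·1.4897 = 123.1
T = 82.6 kN/m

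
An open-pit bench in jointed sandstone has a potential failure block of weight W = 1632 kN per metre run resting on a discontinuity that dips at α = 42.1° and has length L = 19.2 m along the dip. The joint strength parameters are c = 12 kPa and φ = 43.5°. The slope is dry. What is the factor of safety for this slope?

FS = 1.26

Resolving the block weight along and normal to the plane and applying the Mohr–Coulomb strength on the joint:
N' = W cosα = 1632·cos42.1° = 1210.9 kN/m
Driving force T = W sinα = 1632·sin42.1° = 1094.1 kN/m
Resisting force R = c·L + N'·tanφ = 12·19.2 + 1210.9·tan43.5° = 230.4 + 1149.1 = 1379.5 kN/m
FS = R / T = 1379.5 / 1094.1 = 1.261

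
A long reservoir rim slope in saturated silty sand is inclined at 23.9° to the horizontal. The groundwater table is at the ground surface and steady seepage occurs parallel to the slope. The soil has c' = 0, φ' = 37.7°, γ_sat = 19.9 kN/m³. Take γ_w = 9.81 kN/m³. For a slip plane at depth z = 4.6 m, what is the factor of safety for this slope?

With seepage parallel to the slope and the water table at the surface, the effective normal stress on the slip plane uses the buoyant unit weight γ' = γ_sat − γ_w while the driving shear stress uses γ_sat:
FS = [c' + γ' z cos²β tanφ'] / [γ_sat z sinβ cosβ]
(For c' = 0 this reduces to FS = (γ'/γ_sat)·tanφ'/tanβ.)
γ' = 19.9 − 9.81 = 10.09 kN/m³
Numerator = 0.0 + 10.09·4.6·cos²23.9°·tan37.7° = 0.0 + 10.09·4.6·0.8359·0.7729 = 29.985 kPa
Denominator = 19.9·4.6·sin23.9°·cos23.9° = 19.9·4.6·0.4051·0.9143 = 33.907 kPa
FS = 29.985 / 33.907 = 0.884

FS = 0.88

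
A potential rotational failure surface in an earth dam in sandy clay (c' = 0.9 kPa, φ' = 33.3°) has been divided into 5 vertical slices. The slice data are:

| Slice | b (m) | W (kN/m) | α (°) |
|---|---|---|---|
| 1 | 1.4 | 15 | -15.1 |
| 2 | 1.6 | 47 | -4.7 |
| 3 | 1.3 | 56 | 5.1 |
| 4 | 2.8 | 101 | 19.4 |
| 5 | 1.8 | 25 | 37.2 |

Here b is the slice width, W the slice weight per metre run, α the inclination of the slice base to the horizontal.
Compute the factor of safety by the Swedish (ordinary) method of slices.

Ordinary method of slices: FS = Σ[c'·Δl_i + (W_i cosα_i)·tanφ'] / Σ W_i sinα_i, with Δl_i = b_i / cosα_i.
Slice 1: Δl = 1.4/cos(-15.1°) = 1.450 m; N'_1 = 15·cos(-15.1°) = 14.5; c'Δl = 1.31; W sinα = -3.9
Slice 2: Δl = 1.6/cos(-4.7°) = 1.605 m; N'_2 = 47·cos(-4.7°) = 46.8; c'Δl = 1.44; W sinα = -3.9
Slice 3: Δl = 1.3/cos5.1° = 1.305 m; N'_3 = 56·cos5.1° = 55.8; c'Δl = 1.17; W sinα = 5.0
Slice 4: Δl = 2.8/cos19.4° = 2.969 m; N'_4 = 101·cos19.4° = 95.3; c'Δl = 2.67; W sinα = 33.5
Slice 5: Δl = 1.8/cos37.2° = 2.260 m; N'_5 = 25·cos37.2° = 19.9; c'Δl = 2.03; W sinα = 15.1
Σc'Δl = 8.6 kN/m; ΣN' = 232.3 kN/m; ΣW sinα = 45.9 kN/m
Resisting = 8.6 + 232.3·tan33.3° = 8.6 + 152.6 = 161.2 kN/m
FS = 161.2 / 45.9 = 3.514

FS = 3.51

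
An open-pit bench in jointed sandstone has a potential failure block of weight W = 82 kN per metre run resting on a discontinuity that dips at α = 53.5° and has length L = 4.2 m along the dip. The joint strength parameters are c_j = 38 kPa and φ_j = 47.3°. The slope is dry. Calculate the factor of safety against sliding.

FS = 3.22

Resolving the block weight along and normal to the plane and applying the Mohr–Coulomb strength on the joint:
N' = W cosα = 82·cos53.5° = 48.8 kN/m
Driving force T = W sinα = 82·sin53.5° = 65.9 kN/m
Resisting force R = c_j·L + N'·tanφ_j = 38·4.2 + 48.8·tan47.3° = 159.6 + 52.9 = 212.5 kN/m
FS = R / T = 212.5 / 65.9 = 3.223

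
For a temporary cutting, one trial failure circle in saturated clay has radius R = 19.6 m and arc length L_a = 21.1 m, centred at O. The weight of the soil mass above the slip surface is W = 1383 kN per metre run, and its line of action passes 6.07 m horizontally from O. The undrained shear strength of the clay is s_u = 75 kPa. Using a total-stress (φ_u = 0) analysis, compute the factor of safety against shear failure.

Taking moments about the centre O, the resisting moment is provided by the undrained shear strength acting along the arc:
M_R = s_u·L_a·R = 75·21.10·19.6 = 31017.0 kN·m/m
M_D = W·d = 1383·6.07 = 8394.8 kN·m/m
FS = M_R / M_D = 31017.0 / 8394.8 = 3.695

FS = 3.69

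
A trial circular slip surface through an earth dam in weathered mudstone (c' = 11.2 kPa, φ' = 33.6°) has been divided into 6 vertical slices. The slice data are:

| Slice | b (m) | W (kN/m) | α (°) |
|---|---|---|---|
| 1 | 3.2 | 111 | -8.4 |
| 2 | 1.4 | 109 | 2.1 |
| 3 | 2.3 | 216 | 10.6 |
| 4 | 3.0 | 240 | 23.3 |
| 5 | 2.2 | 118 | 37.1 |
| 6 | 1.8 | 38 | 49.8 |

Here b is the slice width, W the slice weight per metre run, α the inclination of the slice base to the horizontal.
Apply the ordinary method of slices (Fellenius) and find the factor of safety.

Ordinary method of slices: FS = Σ[c'·Δl_i + (W_i cosα_i)·tanφ'] / Σ W_i sinα_i, with Δl_i = b_i / cosα_i.
Slice 1: Δl = 3.2/cos(-8.4°) = 3.235 m; N'_1 = 111·cos(-8.4°) = 109.8; c'Δl = 36.23; W sinα = -16.2
Slice 2: Δl = 1.4/cos2.1° = 1.401 m; N'_2 = 109·cos2.1° = 108.9; c'Δl = 15.69; W sinα = 4.0
Slice 3: Δl = 2.3/cos10.6° = 2.340 m; N'_3 = 216·cos10.6° = 212.3; c'Δl = 26.21; W sinα = 39.7
Slice 4: Δl = 3.0/cos23.3° = 3.266 m; N'_4 = 240·cos23.3° = 220.4; c'Δl = 36.58; W sinα = 94.9
Slice 5: Δl = 2.2/cos37.1° = 2.758 m; N'_5 = 118·cos37.1° = 94.1; c'Δl = 30.89; W sinα = 71.2
Slice 6: Δl = 1.8/cos49.8° = 2.789 m; N'_6 = 38·cos49.8° = 24.5; c'Δl = 31.23; W sinα = 29.0
Σc'Δl = 176.8 kN/m; ΣN' = 770.1 kN/m; ΣW sinα = 222.6 kN/m
Resisting = 176.8 + 770.1·tan33.6° = 176.8 + 511.7 = 688.5 kN/m
FS = 688.5 / 222.6 = 3.092

FS = 3.09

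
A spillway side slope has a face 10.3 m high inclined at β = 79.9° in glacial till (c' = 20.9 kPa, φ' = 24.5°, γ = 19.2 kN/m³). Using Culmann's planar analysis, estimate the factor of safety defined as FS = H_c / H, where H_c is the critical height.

FS = 0.88

H_c = (4c'/γ) · sinβ cosφ' / [1 − cos(β − φ')]
    = (4·20.9/19.2) · sin79.9°·cos24.5° / [1 − cos55.4°]
    = 4.354 · 0.8959 / 0.4322 = 9.03 m
FS = H_c / H = 9.03 / 10.3 = 0.876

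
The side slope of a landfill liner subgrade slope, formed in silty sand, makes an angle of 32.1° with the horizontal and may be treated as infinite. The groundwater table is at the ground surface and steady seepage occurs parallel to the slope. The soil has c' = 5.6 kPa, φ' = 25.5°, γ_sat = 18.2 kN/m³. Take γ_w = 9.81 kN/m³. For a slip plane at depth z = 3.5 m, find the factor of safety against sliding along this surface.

FS = 0.55

With seepage parallel to the slope and the water table at the surface, the effective normal stress on the slip plane uses the buoyant unit weight γ' = γ_sat − γ_w while the driving shear stress uses γ_sat:
FS = [c' + γ' z cos²β tanφ'] / [γ_sat z sinβ cosβ]
γ' = 18.2 − 9.81 = 8.39 kN/m³
Numerator = 5.6 + 8.39·3.5·cos²32.1°·tan25.5° = 5.6 + 8.39·3.5·0.7176·0.4770 = 15.651 kPa
Denominator = 18.2·3.5·sin32.1°·cos32.1° = 18.2·3.5·0.5314·0.8471 = 28.675 kPa
FS = 15.651 / 28.675 = 0.546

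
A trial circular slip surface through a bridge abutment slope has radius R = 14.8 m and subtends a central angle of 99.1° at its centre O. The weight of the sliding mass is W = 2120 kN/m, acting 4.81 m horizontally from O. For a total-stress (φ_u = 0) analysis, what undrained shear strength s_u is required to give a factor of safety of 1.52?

FS = s_u·L_a·R / (W·d), so s_u = FS·W·d / (L_a·R).
Arc length L_a = R·θ = 14.8·(99.1°·π/180) = 14.8·1.7296 = 25.60 m
s_u = 1.52·2120·4.81 / (25.60·14.8) = 15499.7 / 378.86 = 40.91 kPa

s_u = 40.9 kPa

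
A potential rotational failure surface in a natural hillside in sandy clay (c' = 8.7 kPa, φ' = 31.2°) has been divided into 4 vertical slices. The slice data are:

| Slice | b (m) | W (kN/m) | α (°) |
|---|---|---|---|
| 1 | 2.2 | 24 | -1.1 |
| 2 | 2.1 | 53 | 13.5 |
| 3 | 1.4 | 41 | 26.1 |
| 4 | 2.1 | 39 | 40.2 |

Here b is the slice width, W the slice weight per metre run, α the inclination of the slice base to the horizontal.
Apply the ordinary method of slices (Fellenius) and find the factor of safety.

FS = 2.93

Ordinary method of slices: FS = Σ[c'·Δl_i + (W_i cosα_i)·tanφ'] / Σ W_i sinα_i, with Δl_i = b_i / cosα_i.
Slice 1: Δl = 2.2/cos(-1.1°) = 2.200 m; N'_1 = 24·cos(-1.1°) = 24.0; c'Δl = 19.14; W sinα = -0.5
Slice 2: Δl = 2.1/cos13.5° = 2.160 m; N'_2 = 53·cos13.5° = 51.5; c'Δl = 18.79; W sinα = 12.4
Slice 3: Δl = 1.4/cos26.1° = 1.559 m; N'_3 = 41·cos26.1° = 36.8; c'Δl = 13.56; W sinα = 18.0
Slice 4: Δl = 2.1/cos40.2° = 2.749 m; N'_4 = 39·cos40.2° = 29.8; c'Δl = 23.92; W sinα = 25.2
Σc'Δl = 75.4 kN/m; ΣN' = 142.1 kN/m; ΣW sinα = 55.1 kN/m
Resisting = 75.4 + 142.1·tan31.2° = 75.4 + 86.1 = 161.5 kN/m
FS = 161.5 / 55.1 = 2.930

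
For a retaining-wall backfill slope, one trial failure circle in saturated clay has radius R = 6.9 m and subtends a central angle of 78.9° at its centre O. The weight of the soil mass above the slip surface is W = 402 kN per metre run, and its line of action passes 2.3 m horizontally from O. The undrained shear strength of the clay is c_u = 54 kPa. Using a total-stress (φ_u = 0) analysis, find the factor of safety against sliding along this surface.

FS = 3.83

Taking moments about the centre O, the resisting moment is provided by the undrained shear strength acting along the arc:
Arc length L_a = R·θ = 6.9·(78.9°·π/180) = 6.9·1.3771 = 9.50 m
M_R = c_u·L_a·R = 54·9.50·6.9 = 3540.4 kN·m/m
M_D = W·d = 402·2.3 = 924.6 kN·m/m
FS = M_R / M_D = 3540.4 / 924.6 = 3.829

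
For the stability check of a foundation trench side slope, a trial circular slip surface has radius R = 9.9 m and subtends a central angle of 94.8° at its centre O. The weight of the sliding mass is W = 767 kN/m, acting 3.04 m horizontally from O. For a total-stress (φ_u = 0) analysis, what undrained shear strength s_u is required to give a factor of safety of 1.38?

FS = s_u·L_a·R / (W·d), so s_u = FS·W·d / (L_a·R).
Arc length L_a = R·θ = 9.9·(94.8°·π/180) = 9.9·1.6546 = 16.38 m
s_u = 1.38·767·3.04 / (16.38·9.9) = 3217.7 / 162.16 = 19.84 kPa

s_u = 19.8 kPa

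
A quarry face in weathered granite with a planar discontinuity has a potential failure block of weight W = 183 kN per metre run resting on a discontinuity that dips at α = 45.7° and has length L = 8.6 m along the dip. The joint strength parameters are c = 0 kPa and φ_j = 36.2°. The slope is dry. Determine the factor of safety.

FS = 0.71

Resolving the block weight along and normal to the plane and applying the Mohr–Coulomb strength on the joint:
N' = W cosα = 183·cos45.7° = 127.8 kN/m
Driving force T = W sinα = 183·sin45.7° = 131.0 kN/m
Resisting force R = c·L + N'·tanφ_j = 0·8.6 + 127.8·tan36.2° = 0.0 + 93.5 = 93.5 kN/m
FS = R / T = 93.5 / 131.0 = 0.714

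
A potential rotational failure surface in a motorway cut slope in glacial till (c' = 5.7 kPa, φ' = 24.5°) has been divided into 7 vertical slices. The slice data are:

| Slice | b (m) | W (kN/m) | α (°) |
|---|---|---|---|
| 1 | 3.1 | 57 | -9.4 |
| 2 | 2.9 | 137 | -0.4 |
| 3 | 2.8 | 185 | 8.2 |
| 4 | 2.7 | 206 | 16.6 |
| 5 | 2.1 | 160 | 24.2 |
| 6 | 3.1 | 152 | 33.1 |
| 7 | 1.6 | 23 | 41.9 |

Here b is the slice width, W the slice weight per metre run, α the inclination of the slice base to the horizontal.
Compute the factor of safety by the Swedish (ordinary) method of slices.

FS = 2.12

Ordinary method of slices: FS = Σ[c'·Δl_i + (W_i cosα_i)·tanφ'] / Σ W_i sinα_i, with Δl_i = b_i / cosα_i.
Slice 1: Δl = 3.1/cos(-9.4°) = 3.142 m; N'_1 = 57·cos(-9.4°) = 56.2; c'Δl = 17.91; W sinα = -9.3
Slice 2: Δl = 2.9/cos(-0.4°) = 2.900 m; N'_2 = 137·cos(-0.4°) = 137.0; c'Δl = 16.53; W sinα = -1.0
Slice 3: Δl = 2.8/cos8.2° = 2.829 m; N'_3 = 185·cos8.2° = 183.1; c'Δl = 16.12; W sinα = 26.4
Slice 4: Δl = 2.7/cos16.6° = 2.817 m; N'_4 = 206·cos16.6° = 197.4; c'Δl = 16.06; W sinα = 58.9
Slice 5: Δl = 2.1/cos24.2° = 2.302 m; N'_5 = 160·cos24.2° = 145.9; c'Δl = 13.12; W sinα = 65.6
Slice 6: Δl = 3.1/cos33.1° = 3.701 m; N'_6 = 152·cos33.1° = 127.3; c'Δl = 21.09; W sinα = 83.0
Slice 7: Δl = 1.6/cos41.9° = 2.150 m; N'_7 = 23·cos41.9° = 17.1; c'Δl = 12.25; W sinα = 15.4
Σc'Δl = 113.1 kN/m; ΣN' = 864.1 kN/m; ΣW sinα = 238.9 kN/m
Resisting = 113.1 + 864.1·tan24.5° = 113.1 + 393.8 = 506.9 kN/m
FS = 506.9 / 238.9 = 2.122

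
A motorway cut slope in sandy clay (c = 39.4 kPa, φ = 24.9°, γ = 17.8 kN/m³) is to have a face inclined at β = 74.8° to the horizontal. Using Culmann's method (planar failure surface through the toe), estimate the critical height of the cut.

Culmann's analysis gives the critical failure plane at α_cr = (β + φ)/2 = (74.8 + 24.9)/2 = 49.8°, and the critical height
H_c = (4c/γ) · sinβ cosφ / [1 − cos(β − φ)]
    = (4·39.4/17.8) · sin74.8°·cos24.9° / [1 − cos(49.9°)]
    = 8.854 · 0.9650·0.9070 / [1 − 0.6441]
    = 8.854 · 0.8753 / 0.3559
    = 21.78 m

H_c = 21.78 m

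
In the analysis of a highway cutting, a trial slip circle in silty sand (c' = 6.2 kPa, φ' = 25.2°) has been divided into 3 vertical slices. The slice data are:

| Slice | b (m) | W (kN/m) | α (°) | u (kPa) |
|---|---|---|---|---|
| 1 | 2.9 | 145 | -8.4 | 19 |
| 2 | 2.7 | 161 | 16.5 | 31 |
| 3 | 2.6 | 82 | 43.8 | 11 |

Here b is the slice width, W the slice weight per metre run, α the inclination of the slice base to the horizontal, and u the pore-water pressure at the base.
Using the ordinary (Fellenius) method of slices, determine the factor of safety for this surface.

FS = 1.72

Ordinary method of slices: FS = Σ[c'·Δl_i + (W_i cosα_i − u_i·Δl_i)·tanφ'] / Σ W_i sinα_i, with Δl_i = b_i / cosα_i.
Slice 1: Δl = 2.9/cos(-8.4°) = 2.931 m; N'_1 = 145·cos(-8.4°) − 19·2.931 = 87.7; c'Δl = 18.17; W sinα = -21.2
Slice 2: Δl = 2.7/cos16.5° = 2.816 m; N'_2 = 161·cos16.5° − 31·2.816 = 67.1; c'Δl = 17.46; W sinα = 45.7
Slice 3: Δl = 2.6/cos43.8° = 3.602 m; N'_3 = 82·cos43.8° − 11·3.602 = 19.6; c'Δl = 22.33; W sinα = 56.8
Σc'Δl = 58.0 kN/m; ΣN' = 174.4 kN/m; ΣW sinα = 81.3 kN/m
Resisting = 58.0 + 174.4·tan25.2° = 58.0 + 82.1 = 140.0 kN/m
FS = 140.0 / 81.3 = 1.722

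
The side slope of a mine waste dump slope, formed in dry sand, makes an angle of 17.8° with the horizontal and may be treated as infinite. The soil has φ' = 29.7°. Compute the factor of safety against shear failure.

For a dry cohesionless infinite slope the factor of safety is FS = tanφ' / tanβ.
FS = tan29.7° / tan17.8° = 0.5704 / 0.3211 = 1.777

FS = 1.78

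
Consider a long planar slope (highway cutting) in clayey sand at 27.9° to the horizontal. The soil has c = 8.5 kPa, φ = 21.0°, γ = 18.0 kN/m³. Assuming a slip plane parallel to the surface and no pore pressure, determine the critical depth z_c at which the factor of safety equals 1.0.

Setting FS = 1.00 in FS = [c + γz cos²β tanφ] / [γz sinβ cosβ] and solving for z:
z = c / [γ cosβ (FS·sinβ − cosβ·tanφ)]
  = 8.5 / [18.0·cos27.9°·(1.00·sin27.9° − cos27.9°·tan21.0°)]
  = 8.5 / [18.0·0.8838·(1.00·0.4679 − 0.8838·0.3839)]
  = 8.5 / 2.0471 = 4.152 m

z_c = 4.15 m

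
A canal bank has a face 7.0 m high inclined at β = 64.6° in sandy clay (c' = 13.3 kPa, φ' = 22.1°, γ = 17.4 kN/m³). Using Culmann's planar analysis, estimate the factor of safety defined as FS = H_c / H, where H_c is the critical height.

FS = 1.39

H_c = (4c'/γ) · sinβ cosφ' / [1 − cos(β − φ')]
    = (4·13.3/17.4) · sin64.6°·cos22.1° / [1 − cos42.5°]
    = 3.057 · 0.8370 / 0.2627 = 9.74 m
FS = H_c / H = 9.74 / 7.0 = 1.391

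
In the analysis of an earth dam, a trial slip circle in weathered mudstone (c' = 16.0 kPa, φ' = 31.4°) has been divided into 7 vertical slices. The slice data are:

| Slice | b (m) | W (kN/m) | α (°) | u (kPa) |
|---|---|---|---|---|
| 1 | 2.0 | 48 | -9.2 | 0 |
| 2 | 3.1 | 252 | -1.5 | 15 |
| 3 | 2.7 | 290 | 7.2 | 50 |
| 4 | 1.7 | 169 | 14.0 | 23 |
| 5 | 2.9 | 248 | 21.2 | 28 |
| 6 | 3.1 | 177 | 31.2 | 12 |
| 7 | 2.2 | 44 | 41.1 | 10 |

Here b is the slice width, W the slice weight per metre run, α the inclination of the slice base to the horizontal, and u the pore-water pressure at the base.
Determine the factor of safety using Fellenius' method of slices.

Ordinary method of slices: FS = Σ[c'·Δl_i + (W_i cosα_i − u_i·Δl_i)·tanφ'] / Σ W_i sinα_i, with Δl_i = b_i / cosα_i.
Slice 1: Δl = 2.0/cos(-9.2°) = 2.026 m; N'_1 = 48·cos(-9.2°) − 0·2.026 = 47.4; c'Δl = 32.42; W sinα = -7.7
Slice 2: Δl = 3.1/cos(-1.5°) = 3.101 m; N'_2 = 252·cos(-1.5°) − 15·3.101 = 205.4; c'Δl = 49.62; W sinα = -6.6
Slice 3: Δl = 2.7/cos7.2° = 2.721 m; N'_3 = 290·cos7.2° − 50·2.721 = 151.6; c'Δl = 43.54; W sinα = 36.3
Slice 4: Δl = 1.7/cos14.0° = 1.752 m; N'_4 = 169·cos14.0° − 23·1.752 = 123.7; c'Δl = 28.03; W sinα = 40.9
Slice 5: Δl = 2.9/cos21.2° = 3.111 m; N'_5 = 248·cos21.2° − 28·3.111 = 144.1; c'Δl = 49.77; W sinα = 89.7
Slice 6: Δl = 3.1/cos31.2° = 3.624 m; N'_6 = 177·cos31.2° − 12·3.624 = 107.9; c'Δl = 57.99; W sinα = 91.7
Slice 7: Δl = 2.2/cos41.1° = 2.919 m; N'_7 = 44·cos41.1° − 10·2.919 = 4.0; c'Δl = 46.71; W sinα = 28.9
Σc'Δl = 308.1 kN/m; ΣN' = 784.1 kN/m; ΣW sinα = 273.3 kN/m
Resisting = 308.1 + 784.1·tan31.4° = 308.1 + 478.6 = 786.7 kN/m
FS = 786.7 / 273.3 = 2.879

FS = 2.88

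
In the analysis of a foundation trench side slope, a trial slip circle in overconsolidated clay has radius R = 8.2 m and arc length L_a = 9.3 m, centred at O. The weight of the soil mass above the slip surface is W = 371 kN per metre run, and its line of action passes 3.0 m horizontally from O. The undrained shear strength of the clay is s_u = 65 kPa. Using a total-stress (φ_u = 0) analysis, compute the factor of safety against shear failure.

FS = 4.45

Taking moments about the centre O, the resisting moment is provided by the undrained shear strength acting along the arc:
M_R = s_u·L_a·R = 65·9.30·8.2 = 4956.9 kN·m/m
M_D = W·d = 371·3.0 = 1113.0 kN·m/m
FS = M_R / M_D = 4956.9 / 1113.0 = 4.454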